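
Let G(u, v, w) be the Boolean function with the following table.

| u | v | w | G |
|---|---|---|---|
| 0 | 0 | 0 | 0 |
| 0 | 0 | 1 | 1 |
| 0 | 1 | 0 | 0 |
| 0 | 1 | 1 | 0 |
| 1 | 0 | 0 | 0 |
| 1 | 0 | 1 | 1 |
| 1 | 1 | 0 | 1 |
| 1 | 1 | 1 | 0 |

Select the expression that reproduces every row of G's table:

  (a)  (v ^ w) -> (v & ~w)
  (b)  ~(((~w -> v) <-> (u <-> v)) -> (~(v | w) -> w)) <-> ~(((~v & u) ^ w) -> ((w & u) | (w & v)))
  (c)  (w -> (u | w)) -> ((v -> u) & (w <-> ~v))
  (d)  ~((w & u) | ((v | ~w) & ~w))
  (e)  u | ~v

c

(a) disagrees with G on (0,0,0) (formula → 1, table → 0); rule it out.
(b) disagrees with G on (0,0,0) (formula → 1, table → 0); rule it out.
(d) disagrees with G on (0,1,1) (formula → 1, table → 0); rule it out.
(e) disagrees with G on (0,0,0) (formula → 1, table → 0); rule it out.
That leaves (c). Evaluating it on every row reproduces the table of G exactly.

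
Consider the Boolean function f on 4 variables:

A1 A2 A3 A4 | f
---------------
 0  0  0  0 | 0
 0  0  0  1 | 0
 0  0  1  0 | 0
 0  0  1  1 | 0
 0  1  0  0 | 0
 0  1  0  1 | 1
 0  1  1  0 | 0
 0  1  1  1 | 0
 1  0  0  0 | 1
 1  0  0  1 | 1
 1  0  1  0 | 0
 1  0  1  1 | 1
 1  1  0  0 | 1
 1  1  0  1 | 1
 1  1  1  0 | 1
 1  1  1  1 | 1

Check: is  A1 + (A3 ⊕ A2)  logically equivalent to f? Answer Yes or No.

Check the formula against f row by row:
  A1=0, A2=0, A3=0, A4=0: formula gives 0, f = 0 ✓
  A1=0, A2=0, A3=0, A4=1: formula gives 0, f = 0 ✓
  A1=0, A2=0, A3=1, A4=0: formula gives 1, but f = 0 ✗
Since they disagree at (0,0,1,0), the expression is not a correct formula for f.

No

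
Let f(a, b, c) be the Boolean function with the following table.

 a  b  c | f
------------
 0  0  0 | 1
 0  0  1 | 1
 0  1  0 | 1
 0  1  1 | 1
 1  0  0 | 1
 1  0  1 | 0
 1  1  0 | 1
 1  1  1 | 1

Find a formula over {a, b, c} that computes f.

f(a, b, c) = ¬((a ∧ ¬b) ∧ c)

Only row (1,0,1) gives 0. So f is 1 everywhere except there — the complement of the minterm a·¬b·c.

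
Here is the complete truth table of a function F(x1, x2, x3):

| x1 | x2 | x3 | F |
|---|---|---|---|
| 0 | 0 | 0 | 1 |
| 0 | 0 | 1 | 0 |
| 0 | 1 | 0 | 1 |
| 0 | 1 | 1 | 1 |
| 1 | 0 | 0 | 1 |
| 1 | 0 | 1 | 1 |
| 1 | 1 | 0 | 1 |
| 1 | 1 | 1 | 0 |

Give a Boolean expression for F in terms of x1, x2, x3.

There are just 2 zero rows: (0,0,1), (1,1,1). Their minterms are ¬x1·¬x2·x3, x1·x2·x3; the OR of those covers precisely the 0-outputs, and negating it yields F.

F(x1, x2, x3) = ~(((~x1 & ~x2) & x3) | ((x1 & x2) & x3))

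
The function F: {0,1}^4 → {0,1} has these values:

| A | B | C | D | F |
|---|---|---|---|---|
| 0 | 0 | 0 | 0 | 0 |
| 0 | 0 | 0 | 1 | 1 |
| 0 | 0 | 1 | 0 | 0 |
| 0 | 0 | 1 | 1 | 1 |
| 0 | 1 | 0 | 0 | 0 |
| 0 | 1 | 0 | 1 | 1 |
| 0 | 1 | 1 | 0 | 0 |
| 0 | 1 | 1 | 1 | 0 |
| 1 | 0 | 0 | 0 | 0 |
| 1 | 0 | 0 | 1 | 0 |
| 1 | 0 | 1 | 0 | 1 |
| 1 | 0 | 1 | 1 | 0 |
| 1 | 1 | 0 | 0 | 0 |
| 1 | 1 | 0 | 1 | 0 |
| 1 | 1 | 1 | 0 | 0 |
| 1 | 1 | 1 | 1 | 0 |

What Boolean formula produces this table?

F(A, B, C, D) = (((((not A and not B) and not C) and D) or (((not A and not B) and C) and D)) or (((not A and B) and not C) and D)) or (((A and not B) and C) and not D)

The 1-rows are (0,0,0,1), (0,0,1,1), (0,1,0,1), (1,0,1,0). Each contributes one minterm — ¬A·¬B·¬C·D; ¬A·¬B·C·D; ¬A·B·¬C·D; A·¬B·C·¬D — and their disjunction is a sum-of-products form of F.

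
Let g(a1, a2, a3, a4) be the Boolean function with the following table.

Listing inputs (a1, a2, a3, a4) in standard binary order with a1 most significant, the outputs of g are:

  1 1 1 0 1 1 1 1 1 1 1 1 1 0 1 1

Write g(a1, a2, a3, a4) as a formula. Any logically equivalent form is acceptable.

There are just 2 zero rows: (0,0,1,1), (1,1,0,1). Their minterms are ¬a1·¬a2·a3·a4, a1·a2·¬a3·a4; the OR of those covers precisely the 0-outputs, and negating it yields g.

g(a1, a2, a3, a4) = ~((((~a1 & ~a2) & a3) & a4) | (((a1 & a2) & ~a3) & a4))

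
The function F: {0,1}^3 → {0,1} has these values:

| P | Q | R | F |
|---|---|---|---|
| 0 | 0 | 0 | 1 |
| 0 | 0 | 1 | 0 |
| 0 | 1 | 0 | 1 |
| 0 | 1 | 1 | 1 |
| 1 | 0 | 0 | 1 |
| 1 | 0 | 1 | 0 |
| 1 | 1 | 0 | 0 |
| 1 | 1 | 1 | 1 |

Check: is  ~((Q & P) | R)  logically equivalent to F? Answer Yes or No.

No

Evaluate ~((Q & P) | R) on each row and compare to F:
  P=0, Q=0, R=0: formula gives 1, F = 1 ✓
  P=0, Q=0, R=1: formula gives 0, F = 0 ✓
  P=0, Q=1, R=0: formula gives 1, F = 1 ✓
  P=0, Q=1, R=1: formula gives 0, but F = 1 ✗
Since they disagree at (0,1,1), the expression is not a correct formula for F.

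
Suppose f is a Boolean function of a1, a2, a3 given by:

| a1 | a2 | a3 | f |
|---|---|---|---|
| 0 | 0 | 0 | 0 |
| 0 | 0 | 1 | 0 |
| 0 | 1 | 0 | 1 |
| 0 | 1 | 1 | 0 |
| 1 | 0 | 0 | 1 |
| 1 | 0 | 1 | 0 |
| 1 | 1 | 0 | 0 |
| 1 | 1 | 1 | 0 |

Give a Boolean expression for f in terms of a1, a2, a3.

f=1 on 2 inputs: (0,1,0), (1,0,0). Reading each as a conjunction of literals (¬a1·a2·¬a3, a1·¬a2·¬a3) and taking the OR gives the canonical DNF.

f(a1, a2, a3) = ((not a1 and a2) and not a3) or ((a1 and not a2) and not a3)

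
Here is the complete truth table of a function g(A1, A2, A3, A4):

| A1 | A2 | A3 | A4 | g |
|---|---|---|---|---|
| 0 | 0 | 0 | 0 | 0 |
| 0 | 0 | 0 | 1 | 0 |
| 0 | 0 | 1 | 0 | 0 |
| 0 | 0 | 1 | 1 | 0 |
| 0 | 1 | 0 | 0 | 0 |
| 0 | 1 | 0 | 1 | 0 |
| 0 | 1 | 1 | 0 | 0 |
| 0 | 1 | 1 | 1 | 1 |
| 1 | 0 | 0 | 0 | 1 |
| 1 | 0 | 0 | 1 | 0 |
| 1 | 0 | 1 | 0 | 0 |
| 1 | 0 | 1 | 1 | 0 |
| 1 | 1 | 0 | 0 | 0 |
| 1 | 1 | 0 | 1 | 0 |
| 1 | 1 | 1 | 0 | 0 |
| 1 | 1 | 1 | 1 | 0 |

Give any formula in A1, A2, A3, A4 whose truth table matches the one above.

g(A1, A2, A3, A4) = (((¬A1 ∧ A2) ∧ A3) ∧ A4) ∨ (((A1 ∧ ¬A2) ∧ ¬A3) ∧ ¬A4)

Collect the rows where g=1 — (0,1,1,1), (1,0,0,0) — and write one minterm per row: ¬A1·A2·A3·A4, A1·¬A2·¬A3·¬A4. Their union (logical OR) reproduces the table exactly.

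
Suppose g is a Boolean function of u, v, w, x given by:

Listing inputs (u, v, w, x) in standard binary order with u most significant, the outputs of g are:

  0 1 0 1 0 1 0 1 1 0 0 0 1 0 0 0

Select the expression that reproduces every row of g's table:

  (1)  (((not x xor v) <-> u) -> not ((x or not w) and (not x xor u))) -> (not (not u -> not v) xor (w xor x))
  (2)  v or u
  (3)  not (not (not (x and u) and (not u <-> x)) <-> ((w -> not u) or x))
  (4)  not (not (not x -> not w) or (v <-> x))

3

(1) fails at (0,0,1,0): the formula yields 1, g is 0.
(2) fails at (0,0,0,1): the formula yields 0, g is 1.
(4) fails at (0,1,0,0): the formula yields 1, g is 0.
(3) is the remaining candidate, and it agrees with g on all 16 inputs.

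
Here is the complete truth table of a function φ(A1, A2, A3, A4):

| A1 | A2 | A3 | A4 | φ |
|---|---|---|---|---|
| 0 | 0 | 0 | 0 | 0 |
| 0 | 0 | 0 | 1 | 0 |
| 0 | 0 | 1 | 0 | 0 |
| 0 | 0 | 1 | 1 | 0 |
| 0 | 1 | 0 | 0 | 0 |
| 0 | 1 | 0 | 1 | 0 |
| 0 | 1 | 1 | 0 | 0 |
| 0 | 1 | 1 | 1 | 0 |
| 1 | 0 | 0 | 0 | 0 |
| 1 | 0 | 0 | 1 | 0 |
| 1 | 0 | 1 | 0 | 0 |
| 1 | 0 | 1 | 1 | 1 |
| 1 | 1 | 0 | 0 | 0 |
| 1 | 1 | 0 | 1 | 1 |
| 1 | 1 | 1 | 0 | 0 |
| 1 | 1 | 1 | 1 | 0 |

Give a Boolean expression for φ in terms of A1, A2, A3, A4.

The 1-rows are (1,0,1,1), (1,1,0,1). Each contributes one minterm — A1·¬A2·A3·A4; A1·A2·¬A3·A4 — and their disjunction is a sum-of-products form of φ.

φ(A1, A2, A3, A4) = (((A1 & ~A2) & A3) & A4) | (((A1 & A2) & ~A3) & A4)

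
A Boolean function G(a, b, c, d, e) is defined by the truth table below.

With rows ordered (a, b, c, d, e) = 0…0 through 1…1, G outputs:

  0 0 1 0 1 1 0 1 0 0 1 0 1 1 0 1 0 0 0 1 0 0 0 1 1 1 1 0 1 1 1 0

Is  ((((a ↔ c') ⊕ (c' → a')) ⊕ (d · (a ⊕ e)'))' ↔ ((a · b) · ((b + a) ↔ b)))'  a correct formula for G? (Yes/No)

Test each input against both G and the formula:
  a=0, b=0, c=0, d=0, e=0: formula gives 0, G = 0 ✓
  a=0, b=0, c=0, d=0, e=1: formula gives 0, G = 0 ✓
  a=0, b=0, c=0, d=1, e=0: formula gives 1, G = 1 ✓
  a=0, b=0, c=0, d=1, e=1: formula gives 0, G = 0 ✓
  … (the remaining 28 rows also agree.)
No disagreement on any input; they are logically equivalent.

Yes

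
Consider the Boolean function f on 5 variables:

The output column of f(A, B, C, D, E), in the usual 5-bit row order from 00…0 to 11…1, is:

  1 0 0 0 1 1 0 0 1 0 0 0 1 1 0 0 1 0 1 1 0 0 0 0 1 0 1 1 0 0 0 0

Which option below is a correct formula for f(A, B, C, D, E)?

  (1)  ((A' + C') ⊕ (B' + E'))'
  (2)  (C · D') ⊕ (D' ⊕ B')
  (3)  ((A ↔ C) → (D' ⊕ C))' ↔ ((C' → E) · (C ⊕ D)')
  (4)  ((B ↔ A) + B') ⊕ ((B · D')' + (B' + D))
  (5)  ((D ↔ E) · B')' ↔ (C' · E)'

(1) fails at (0,0,0,0,1): the formula yields 1, f is 0.
(2) fails at (0,0,0,0,0): the formula yields 0, f is 1.
(4) fails at (0,0,0,0,0): the formula yields 0, f is 1.
(5) fails at (0,0,0,0,0): the formula yields 0, f is 1.
That leaves (3). Evaluating it on every row reproduces the table of f exactly.

3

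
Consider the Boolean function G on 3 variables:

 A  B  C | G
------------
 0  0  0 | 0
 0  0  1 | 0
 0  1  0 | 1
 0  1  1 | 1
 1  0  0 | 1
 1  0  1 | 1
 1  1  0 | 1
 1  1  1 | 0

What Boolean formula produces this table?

There are just 3 zero rows: (0,0,0), (0,0,1), (1,1,1). Their minterms are ¬A·¬B·¬C, ¬A·¬B·C, A·B·C; the OR of those covers precisely the 0-outputs, and negating it yields G.

G(A, B, C) = NOT ((((NOT A AND NOT B) AND NOT C) OR ((NOT A AND NOT B) AND C)) OR ((A AND B) AND C))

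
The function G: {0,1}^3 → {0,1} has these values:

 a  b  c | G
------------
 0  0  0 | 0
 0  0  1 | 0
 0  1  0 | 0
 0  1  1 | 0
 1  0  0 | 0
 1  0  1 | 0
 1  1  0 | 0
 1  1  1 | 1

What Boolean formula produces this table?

G(a, b, c) = (a AND b) AND c

Only row (1,1,1) gives 1. That row's minterm a·b·c is G directly.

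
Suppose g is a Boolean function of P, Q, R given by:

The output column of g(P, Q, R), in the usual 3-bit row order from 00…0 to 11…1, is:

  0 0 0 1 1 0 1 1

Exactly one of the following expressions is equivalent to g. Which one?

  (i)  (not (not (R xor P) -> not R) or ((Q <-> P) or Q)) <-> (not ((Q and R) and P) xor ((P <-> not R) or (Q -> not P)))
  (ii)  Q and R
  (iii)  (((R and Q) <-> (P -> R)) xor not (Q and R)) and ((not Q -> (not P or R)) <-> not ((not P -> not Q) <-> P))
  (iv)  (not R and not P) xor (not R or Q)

iv

(i): at (0,1,1) it gives 0, but g = 1 — eliminated.
(ii): at (1,0,0) it gives 0, but g = 1 — eliminated.
(iii): at (0,0,0) it gives 1, but g = 0 — eliminated.
That leaves (iv). Evaluating it on every row reproduces the table of g exactly.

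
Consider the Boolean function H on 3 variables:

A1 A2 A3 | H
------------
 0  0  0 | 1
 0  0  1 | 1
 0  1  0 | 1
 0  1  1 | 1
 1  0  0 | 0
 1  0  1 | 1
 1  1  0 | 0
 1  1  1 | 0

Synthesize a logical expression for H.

H is 0 on only 3 rows — (1,0,0), (1,1,0), (1,1,1). Writing each as a minterm (A1·¬A2·¬A3, A1·A2·¬A3, A1·A2·A3) and OR-ing them characterizes exactly where H=0, so H is the negation of that disjunction.

H(A1, A2, A3) = ¬((((A1 ∧ ¬A2) ∧ ¬A3) ∨ ((A1 ∧ A2) ∧ ¬A3)) ∨ ((A1 ∧ A2) ∧ A3))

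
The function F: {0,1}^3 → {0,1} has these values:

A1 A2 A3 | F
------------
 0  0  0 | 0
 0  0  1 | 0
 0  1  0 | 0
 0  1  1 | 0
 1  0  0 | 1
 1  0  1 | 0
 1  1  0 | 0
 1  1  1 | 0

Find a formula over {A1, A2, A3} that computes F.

F(A1, A2, A3) = (A1 & ~A2) & ~A3

F is 1 on exactly one input, (1,0,0), whose minterm is A1·¬A2·¬A3. So F is just that conjunction.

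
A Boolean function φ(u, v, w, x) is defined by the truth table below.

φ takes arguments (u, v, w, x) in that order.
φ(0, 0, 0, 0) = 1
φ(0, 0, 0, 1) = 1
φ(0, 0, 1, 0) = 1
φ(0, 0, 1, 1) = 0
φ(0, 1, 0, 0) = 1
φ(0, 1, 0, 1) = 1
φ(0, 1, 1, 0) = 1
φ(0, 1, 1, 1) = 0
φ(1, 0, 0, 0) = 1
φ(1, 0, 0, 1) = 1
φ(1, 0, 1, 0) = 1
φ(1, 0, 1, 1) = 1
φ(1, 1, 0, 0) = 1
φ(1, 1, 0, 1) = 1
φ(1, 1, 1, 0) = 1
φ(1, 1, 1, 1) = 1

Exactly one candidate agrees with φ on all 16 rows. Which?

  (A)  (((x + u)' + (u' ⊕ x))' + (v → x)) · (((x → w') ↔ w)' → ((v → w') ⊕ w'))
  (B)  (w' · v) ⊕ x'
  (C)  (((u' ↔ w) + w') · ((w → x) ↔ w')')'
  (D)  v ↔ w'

C

(A): at (0,0,0,0) it gives 0, but φ = 1 — eliminated.
(B): at (0,0,0,1) it gives 0, but φ = 1 — eliminated.
(D): at (0,0,0,0) it gives 0, but φ = 1 — eliminated.
That leaves (C). Evaluating it on every row reproduces the table of φ exactly.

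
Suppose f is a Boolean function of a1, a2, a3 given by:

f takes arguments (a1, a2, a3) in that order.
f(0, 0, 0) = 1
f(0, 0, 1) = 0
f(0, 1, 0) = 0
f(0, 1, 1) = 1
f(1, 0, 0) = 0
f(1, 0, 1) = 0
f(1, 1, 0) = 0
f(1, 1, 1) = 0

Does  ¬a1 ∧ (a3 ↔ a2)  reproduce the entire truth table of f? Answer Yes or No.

Test each input against both f and the formula:
  a1=0, a2=0, a3=0: formula gives 1, f = 1 ✓
  a1=0, a2=0, a3=1: formula gives 0, f = 0 ✓
  a1=0, a2=1, a3=0: formula gives 0, f = 0 ✓
  a1=0, a2=1, a3=1: formula gives 1, f = 1 ✓
  a1=1, a2=0, a3=0: formula gives 0, f = 0 ✓
  …and likewise for the remaining 3 rows.
All 8 rows match — the expression computes f exactly.

Yes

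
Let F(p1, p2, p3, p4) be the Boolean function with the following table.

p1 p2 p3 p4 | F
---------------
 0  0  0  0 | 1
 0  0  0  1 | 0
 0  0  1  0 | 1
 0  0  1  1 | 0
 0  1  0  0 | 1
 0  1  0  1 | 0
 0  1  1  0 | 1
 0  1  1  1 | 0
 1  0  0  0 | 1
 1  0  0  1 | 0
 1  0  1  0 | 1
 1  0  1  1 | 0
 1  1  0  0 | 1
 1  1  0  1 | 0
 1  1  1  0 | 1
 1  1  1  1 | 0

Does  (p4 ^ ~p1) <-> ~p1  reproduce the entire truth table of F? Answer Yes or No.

Yes

Evaluate (p4 ^ ~p1) <-> ~p1 on each row and compare to F:
  p1=0, p2=0, p3=0, p4=0: formula gives 1, F = 1 ✓
  p1=0, p2=0, p3=0, p4=1: formula gives 0, F = 0 ✓
  p1=0, p2=0, p3=1, p4=0: formula gives 1, F = 1 ✓
  p1=0, p2=0, p3=1, p4=1: formula gives 0, F = 0 ✓
  …and likewise for the remaining 12 rows.
All 16 rows match — the expression computes F exactly.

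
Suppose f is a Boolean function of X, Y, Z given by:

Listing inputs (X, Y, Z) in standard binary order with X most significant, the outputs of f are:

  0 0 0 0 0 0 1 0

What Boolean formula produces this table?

f(X, Y, Z) = (X · Y) · Z'

f is 1 on exactly one input, (1,1,0), whose minterm is X·Y·¬Z. So f is just that conjunction.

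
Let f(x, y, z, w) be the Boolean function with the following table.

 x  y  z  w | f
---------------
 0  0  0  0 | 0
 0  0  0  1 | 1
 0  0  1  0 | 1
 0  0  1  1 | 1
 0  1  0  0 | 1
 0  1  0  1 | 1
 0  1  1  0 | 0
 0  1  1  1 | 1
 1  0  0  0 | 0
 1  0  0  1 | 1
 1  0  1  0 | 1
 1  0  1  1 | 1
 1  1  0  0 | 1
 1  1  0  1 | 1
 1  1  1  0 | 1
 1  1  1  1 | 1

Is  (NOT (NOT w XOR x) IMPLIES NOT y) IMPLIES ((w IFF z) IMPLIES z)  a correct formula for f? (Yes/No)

No

Test each input against both f and the formula:
  x=0, y=0, z=0, w=0: formula gives 0, f = 0 ✓
  x=0, y=0, z=0, w=1: formula gives 1, f = 1 ✓
  x=0, y=0, z=1, w=0: formula gives 1, f = 1 ✓
  x=0, y=0, z=1, w=1: formula gives 1, f = 1 ✓
  x=0, y=1, z=0, w=0: formula gives 0, but f = 1 ✗
Row (0,1,0,0) is a counterexample, so the formula is not equivalent to f.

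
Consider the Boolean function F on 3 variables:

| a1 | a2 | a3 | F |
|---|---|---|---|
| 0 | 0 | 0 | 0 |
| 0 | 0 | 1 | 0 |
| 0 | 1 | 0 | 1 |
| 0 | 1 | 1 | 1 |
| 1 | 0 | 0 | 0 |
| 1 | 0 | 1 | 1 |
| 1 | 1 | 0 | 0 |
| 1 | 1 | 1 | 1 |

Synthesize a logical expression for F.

F(a1, a2, a3) = ((((not a1 and a2) and not a3) or ((not a1 and a2) and a3)) or ((a1 and not a2) and a3)) or ((a1 and a2) and a3)

F=1 on 4 inputs: (0,1,0), (0,1,1), (1,0,1), (1,1,1). Reading each as a conjunction of literals (¬a1·a2·¬a3, ¬a1·a2·a3, a1·¬a2·a3, a1·a2·a3) and taking the OR gives the canonical DNF.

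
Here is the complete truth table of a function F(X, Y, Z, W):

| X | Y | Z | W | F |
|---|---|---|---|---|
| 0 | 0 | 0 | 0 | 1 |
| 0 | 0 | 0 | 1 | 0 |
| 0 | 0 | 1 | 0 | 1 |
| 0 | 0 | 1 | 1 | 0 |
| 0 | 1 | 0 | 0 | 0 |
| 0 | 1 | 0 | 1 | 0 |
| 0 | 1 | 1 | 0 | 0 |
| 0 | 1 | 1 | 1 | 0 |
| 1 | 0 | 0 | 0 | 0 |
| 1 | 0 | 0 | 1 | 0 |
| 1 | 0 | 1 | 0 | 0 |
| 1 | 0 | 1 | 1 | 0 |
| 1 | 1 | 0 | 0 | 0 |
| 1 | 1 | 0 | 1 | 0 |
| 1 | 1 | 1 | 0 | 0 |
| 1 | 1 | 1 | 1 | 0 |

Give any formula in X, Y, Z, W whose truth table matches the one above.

The 1-rows are (0,0,0,0), (0,0,1,0). Each contributes one minterm — ¬X·¬Y·¬Z·¬W; ¬X·¬Y·Z·¬W — and their disjunction is a sum-of-products form of F.

F(X, Y, Z, W) = (((NOT X AND NOT Y) AND NOT Z) AND NOT W) OR (((NOT X AND NOT Y) AND Z) AND NOT W)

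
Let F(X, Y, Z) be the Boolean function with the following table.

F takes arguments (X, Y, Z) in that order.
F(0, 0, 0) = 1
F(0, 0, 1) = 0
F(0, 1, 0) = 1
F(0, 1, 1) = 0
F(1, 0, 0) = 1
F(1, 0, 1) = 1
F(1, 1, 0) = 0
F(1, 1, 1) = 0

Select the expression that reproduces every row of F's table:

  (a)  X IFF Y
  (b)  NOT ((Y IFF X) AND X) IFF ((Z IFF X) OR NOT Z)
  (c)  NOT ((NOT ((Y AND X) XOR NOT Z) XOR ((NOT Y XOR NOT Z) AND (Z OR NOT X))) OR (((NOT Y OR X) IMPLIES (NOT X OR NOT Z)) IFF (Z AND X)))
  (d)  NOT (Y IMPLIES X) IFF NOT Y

b

(a): at (0,0,1) it gives 1, but F = 0 — eliminated.
(c): at (0,0,1) it gives 1, but F = 0 — eliminated.
(d): at (0,0,0) it gives 0, but F = 1 — eliminated.
Only (b) survives; checking it on all 8 rows confirms it matches F.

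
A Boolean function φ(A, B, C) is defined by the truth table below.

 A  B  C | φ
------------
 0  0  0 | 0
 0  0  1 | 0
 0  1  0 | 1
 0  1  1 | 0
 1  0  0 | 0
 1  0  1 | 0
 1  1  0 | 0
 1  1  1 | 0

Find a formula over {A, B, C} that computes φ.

Only row (0,1,0) gives 1. That row's minterm ¬A·B·¬C is φ directly.

φ(A, B, C) = (A' · B) · C'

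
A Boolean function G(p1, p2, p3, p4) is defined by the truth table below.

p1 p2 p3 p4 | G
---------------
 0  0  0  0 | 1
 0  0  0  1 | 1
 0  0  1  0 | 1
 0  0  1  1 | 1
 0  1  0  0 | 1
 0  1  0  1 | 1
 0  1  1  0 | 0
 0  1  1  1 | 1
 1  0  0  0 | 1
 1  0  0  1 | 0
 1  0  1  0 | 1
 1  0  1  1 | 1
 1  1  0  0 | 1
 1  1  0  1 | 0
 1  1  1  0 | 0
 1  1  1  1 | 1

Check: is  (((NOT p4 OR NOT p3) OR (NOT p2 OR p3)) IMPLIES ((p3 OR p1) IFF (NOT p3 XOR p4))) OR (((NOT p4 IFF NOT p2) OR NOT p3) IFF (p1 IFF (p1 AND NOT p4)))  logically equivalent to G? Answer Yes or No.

Test each input against both G and the formula:
  p1=0, p2=0, p3=0, p4=0: formula gives 1, G = 1 ✓
  p1=0, p2=0, p3=0, p4=1: formula gives 1, G = 1 ✓
  p1=0, p2=0, p3=1, p4=0: formula gives 1, G = 1 ✓
  p1=0, p2=0, p3=1, p4=1: formula gives 1, G = 1 ✓
  …and likewise for the remaining 12 rows.
All 16 rows match — the expression computes G exactly.

Yes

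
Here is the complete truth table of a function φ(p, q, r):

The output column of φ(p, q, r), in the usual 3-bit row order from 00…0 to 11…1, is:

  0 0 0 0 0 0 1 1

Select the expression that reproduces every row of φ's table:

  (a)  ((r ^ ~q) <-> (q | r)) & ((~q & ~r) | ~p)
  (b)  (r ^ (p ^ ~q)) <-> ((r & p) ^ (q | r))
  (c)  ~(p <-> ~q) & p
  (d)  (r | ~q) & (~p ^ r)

c

(a) fails at (0,1,1): the formula yields 1, φ is 0.
(b) fails at (0,1,1): the formula yields 1, φ is 0.
(d) fails at (0,0,0): the formula yields 1, φ is 0.
That leaves (c). Evaluating it on every row reproduces the table of φ exactly.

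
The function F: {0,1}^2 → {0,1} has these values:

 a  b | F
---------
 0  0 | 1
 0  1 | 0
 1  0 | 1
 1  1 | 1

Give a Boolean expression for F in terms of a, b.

F(a, b) = b → a

This is b → a (false only at 0,1).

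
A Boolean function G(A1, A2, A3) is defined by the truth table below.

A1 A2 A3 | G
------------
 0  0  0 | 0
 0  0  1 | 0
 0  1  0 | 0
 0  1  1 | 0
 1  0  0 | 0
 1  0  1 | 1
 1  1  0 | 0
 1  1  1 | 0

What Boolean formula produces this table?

G(A1, A2, A3) = (A1 AND NOT A2) AND A3

G is 1 on exactly one input, (1,0,1), whose minterm is A1·¬A2·A3. So G is just that conjunction.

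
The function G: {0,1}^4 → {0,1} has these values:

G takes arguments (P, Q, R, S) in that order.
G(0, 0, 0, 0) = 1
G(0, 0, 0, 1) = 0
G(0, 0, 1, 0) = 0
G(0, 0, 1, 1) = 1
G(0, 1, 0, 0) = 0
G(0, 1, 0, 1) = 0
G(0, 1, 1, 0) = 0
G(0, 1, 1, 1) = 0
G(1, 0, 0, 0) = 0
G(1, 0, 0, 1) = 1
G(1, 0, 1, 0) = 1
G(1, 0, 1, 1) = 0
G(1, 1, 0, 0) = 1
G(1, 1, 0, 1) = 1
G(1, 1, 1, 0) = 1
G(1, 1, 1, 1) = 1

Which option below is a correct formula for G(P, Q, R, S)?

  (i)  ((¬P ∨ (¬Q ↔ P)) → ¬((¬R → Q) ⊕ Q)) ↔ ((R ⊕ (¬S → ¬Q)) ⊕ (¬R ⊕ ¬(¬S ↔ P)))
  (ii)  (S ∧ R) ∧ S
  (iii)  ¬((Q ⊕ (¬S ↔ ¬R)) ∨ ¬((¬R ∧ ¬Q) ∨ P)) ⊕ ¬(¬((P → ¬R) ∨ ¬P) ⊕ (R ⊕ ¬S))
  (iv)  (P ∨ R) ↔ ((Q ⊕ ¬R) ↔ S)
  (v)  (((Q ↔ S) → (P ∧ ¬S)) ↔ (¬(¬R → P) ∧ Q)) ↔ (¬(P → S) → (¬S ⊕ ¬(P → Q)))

i

(ii): at (0,0,0,0) it gives 0, but G = 1 — eliminated.
(iii): at (0,0,0,0) it gives 0, but G = 1 — eliminated.
(iv): at (0,0,1,0) it gives 1, but G = 0 — eliminated.
(v): at (0,0,1,0) it gives 1, but G = 0 — eliminated.
(i) is the remaining candidate, and it agrees with G on all 16 inputs.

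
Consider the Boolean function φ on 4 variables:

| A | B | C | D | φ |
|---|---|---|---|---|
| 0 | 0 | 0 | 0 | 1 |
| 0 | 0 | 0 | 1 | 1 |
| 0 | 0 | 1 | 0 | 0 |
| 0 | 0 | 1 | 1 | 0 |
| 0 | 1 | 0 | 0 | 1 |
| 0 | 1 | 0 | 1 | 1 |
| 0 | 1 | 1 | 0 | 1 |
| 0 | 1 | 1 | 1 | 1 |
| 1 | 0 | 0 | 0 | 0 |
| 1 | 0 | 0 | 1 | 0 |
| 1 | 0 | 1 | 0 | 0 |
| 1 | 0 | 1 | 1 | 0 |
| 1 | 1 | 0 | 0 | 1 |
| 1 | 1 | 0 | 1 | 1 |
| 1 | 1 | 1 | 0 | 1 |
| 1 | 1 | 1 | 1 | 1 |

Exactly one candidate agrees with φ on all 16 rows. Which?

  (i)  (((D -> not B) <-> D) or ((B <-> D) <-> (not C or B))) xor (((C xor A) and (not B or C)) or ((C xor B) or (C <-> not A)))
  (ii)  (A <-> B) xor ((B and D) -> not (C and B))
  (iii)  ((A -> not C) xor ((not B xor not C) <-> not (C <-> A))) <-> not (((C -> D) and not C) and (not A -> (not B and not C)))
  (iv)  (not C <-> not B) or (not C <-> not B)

(i) disagrees with φ on (0,0,1,0) (formula → 1, table → 0); rule it out.
(ii) disagrees with φ on (0,0,0,0) (formula → 0, table → 1); rule it out.
(iv) disagrees with φ on (0,1,0,0) (formula → 0, table → 1); rule it out.
That leaves (iii). Evaluating it on every row reproduces the table of φ exactly.

iii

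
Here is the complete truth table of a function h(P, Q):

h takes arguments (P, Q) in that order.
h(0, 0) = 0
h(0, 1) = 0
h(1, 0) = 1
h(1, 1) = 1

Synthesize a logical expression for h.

h(P, Q) = P

The output simply equals P.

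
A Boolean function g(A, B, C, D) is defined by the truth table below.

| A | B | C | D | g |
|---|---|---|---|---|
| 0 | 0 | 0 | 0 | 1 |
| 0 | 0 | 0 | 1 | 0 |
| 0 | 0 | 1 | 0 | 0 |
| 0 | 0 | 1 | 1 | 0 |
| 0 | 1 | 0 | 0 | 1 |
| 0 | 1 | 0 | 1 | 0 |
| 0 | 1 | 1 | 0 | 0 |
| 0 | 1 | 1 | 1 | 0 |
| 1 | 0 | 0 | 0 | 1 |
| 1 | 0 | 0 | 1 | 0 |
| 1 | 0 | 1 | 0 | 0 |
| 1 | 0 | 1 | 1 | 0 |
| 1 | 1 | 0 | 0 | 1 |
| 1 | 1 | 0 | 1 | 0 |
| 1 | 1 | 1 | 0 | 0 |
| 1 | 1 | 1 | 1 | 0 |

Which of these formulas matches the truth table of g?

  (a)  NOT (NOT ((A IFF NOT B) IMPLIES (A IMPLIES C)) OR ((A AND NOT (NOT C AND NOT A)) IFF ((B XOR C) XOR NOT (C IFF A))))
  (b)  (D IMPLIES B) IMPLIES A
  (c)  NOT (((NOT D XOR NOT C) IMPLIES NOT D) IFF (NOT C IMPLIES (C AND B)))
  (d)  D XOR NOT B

c

(a) disagrees with g on (0,0,0,0) (formula → 0, table → 1); rule it out.
(b) disagrees with g on (0,0,0,0) (formula → 0, table → 1); rule it out.
(d) disagrees with g on (0,0,1,0) (formula → 1, table → 0); rule it out.
Only (c) survives; checking it on all 16 rows confirms it matches g.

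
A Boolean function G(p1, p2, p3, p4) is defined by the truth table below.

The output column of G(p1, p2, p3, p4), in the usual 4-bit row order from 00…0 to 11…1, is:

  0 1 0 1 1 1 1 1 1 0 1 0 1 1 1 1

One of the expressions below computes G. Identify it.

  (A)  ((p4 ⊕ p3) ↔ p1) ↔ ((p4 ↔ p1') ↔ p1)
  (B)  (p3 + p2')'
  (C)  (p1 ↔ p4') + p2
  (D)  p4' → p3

C

(A): at (0,0,0,0) it gives 1, but G = 0 — eliminated.
(B): at (0,0,0,1) it gives 0, but G = 1 — eliminated.
(D): at (0,0,1,0) it gives 1, but G = 0 — eliminated.
Only (C) survives; checking it on all 16 rows confirms it matches G.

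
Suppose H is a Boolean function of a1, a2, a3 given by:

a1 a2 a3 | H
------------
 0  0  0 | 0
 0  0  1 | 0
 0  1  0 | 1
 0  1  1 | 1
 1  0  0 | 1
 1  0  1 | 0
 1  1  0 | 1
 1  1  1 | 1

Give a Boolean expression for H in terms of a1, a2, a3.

H(a1, a2, a3) = NOT ((((NOT a1 AND NOT a2) AND NOT a3) OR ((NOT a1 AND NOT a2) AND a3)) OR ((a1 AND NOT a2) AND a3))

The 0-rows are (0,0,0), (0,0,1), (1,0,1). Take each as a conjunction (¬a1·¬a2·¬a3, ¬a1·¬a2·a3, a1·¬a2·a3), form their disjunction, and complement — that gives a formula that is 1 everywhere H is.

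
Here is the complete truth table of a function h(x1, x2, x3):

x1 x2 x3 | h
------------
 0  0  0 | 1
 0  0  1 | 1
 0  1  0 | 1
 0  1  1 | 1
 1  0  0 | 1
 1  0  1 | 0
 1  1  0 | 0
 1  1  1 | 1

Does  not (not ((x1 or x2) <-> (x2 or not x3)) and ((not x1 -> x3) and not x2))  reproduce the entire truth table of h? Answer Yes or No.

No

Check the formula against h row by row:
  x1=0, x2=0, x3=0: formula gives 1, h = 1 ✓
  x1=0, x2=0, x3=1: formula gives 1, h = 1 ✓
  x1=0, x2=1, x3=0: formula gives 1, h = 1 ✓
  x1=0, x2=1, x3=1: formula gives 1, h = 1 ✓
  x1=1, x2=0, x3=0: formula gives 1, h = 1 ✓
  …
  x1=1, x2=1, x3=0: formula gives 1, but h = 0 ✗
Row (1,1,0) is a counterexample, so the formula is not equivalent to h.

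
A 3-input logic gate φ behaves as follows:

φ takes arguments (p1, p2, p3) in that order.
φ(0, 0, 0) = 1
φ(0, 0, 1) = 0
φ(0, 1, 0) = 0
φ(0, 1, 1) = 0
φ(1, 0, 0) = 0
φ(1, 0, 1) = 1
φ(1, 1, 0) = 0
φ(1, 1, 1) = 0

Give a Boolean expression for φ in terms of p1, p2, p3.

φ(p1, p2, p3) = ((¬p1 ∧ ¬p2) ∧ ¬p3) ∨ ((p1 ∧ ¬p2) ∧ p3)

Collect the rows where φ=1 — (0,0,0), (1,0,1) — and write one minterm per row: ¬p1·¬p2·¬p3, p1·¬p2·p3. Their union (logical OR) reproduces the table exactly.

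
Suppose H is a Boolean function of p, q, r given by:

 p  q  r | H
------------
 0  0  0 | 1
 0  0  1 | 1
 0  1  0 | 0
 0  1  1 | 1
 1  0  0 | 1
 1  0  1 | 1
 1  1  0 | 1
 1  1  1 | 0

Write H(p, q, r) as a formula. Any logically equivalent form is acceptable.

H(p, q, r) = not (((not p and q) and not r) or ((p and q) and r))

The 0-rows are (0,1,0), (1,1,1). Take each as a conjunction (¬p·q·¬r, p·q·r), form their disjunction, and complement — that gives a formula that is 1 everywhere H is.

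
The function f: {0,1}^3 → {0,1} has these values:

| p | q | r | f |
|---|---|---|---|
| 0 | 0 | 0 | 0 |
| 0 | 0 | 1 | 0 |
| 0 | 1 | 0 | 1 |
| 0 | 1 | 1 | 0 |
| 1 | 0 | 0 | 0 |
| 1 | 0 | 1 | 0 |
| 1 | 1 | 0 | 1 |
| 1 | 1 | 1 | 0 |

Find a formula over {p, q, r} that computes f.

f(p, q, r) = ((NOT p AND q) AND NOT r) OR ((p AND q) AND NOT r)

The 1-rows are (0,1,0), (1,1,0). Each contributes one minterm — ¬p·q·¬r; p·q·¬r — and their disjunction is a sum-of-products form of f.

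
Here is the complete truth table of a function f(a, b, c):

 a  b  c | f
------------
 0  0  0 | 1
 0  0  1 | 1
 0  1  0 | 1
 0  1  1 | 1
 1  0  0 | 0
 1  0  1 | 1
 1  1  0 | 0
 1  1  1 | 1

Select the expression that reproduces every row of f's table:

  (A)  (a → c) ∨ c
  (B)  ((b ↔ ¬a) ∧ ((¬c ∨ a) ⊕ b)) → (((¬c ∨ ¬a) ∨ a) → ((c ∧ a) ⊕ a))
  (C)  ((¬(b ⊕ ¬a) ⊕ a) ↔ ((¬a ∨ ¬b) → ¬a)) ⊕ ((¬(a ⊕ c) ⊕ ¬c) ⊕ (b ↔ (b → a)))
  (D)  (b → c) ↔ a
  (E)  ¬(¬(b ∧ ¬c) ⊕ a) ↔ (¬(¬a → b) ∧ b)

(B) fails at (0,1,1): the formula yields 0, f is 1.
(C) fails at (0,0,0): the formula yields 0, f is 1.
(D) fails at (0,0,0): the formula yields 0, f is 1.
(E) fails at (0,1,0): the formula yields 0, f is 1.
(A) is the remaining candidate, and it agrees with f on all 8 inputs.

A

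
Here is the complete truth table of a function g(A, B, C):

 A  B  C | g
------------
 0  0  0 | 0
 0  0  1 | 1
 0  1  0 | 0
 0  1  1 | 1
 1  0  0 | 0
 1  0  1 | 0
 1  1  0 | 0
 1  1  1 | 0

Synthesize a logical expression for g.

g(A, B, C) = ((not A and not B) and C) or ((not A and B) and C)

The 1-rows are (0,0,1), (0,1,1). Each contributes one minterm — ¬A·¬B·C; ¬A·B·C — and their disjunction is a sum-of-products form of g.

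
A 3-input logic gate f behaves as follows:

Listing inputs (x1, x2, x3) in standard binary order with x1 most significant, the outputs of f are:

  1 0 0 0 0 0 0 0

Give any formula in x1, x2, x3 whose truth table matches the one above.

f is 1 on exactly one input, (0,0,0), whose minterm is ¬x1·¬x2·¬x3. So f is just that conjunction.

f(x1, x2, x3) = (not x1 and not x2) and not x3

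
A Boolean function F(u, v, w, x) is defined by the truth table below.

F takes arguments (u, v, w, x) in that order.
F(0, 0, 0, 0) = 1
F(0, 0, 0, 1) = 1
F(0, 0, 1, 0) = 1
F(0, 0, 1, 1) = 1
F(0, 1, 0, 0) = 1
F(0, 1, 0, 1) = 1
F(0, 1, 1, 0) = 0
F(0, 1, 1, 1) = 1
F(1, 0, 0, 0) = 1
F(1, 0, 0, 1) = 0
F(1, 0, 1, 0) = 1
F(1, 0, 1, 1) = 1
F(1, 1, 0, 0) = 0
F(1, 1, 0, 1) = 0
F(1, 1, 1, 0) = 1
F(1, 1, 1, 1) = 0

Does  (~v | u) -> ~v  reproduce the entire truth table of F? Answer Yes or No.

No

Check the formula against F row by row:
  u=0, v=0, w=0, x=0: formula gives 1, F = 1 ✓
  u=0, v=0, w=0, x=1: formula gives 1, F = 1 ✓
  u=0, v=0, w=1, x=0: formula gives 1, F = 1 ✓
  u=0, v=0, w=1, x=1: formula gives 1, F = 1 ✓
  …
  u=0, v=1, w=1, x=0: formula gives 1, but F = 0 ✗
Since they disagree at (0,1,1,0), the expression is not a correct formula for F.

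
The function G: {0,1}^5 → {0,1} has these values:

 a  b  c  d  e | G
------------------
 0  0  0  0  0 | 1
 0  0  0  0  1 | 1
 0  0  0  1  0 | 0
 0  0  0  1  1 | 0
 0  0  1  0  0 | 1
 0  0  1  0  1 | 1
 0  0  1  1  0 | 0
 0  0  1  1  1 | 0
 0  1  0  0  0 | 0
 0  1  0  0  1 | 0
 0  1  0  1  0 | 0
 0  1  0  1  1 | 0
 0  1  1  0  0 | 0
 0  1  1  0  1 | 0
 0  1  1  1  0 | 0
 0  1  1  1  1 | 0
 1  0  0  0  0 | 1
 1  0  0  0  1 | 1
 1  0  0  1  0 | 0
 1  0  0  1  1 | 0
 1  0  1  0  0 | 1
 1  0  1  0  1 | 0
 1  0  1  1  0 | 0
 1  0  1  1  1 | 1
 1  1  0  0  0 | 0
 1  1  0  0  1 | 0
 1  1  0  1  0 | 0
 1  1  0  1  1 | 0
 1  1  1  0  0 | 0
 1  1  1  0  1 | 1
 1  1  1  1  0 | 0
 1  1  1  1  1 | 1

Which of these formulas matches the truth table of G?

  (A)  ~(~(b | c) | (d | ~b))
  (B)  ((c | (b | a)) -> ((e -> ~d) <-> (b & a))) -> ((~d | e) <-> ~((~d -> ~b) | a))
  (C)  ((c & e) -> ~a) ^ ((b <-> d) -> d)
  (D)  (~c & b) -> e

C

(A): at (0,0,0,0,0) it gives 0, but G = 1 — eliminated.
(B): at (0,0,0,0,0) it gives 0, but G = 1 — eliminated.
(D): at (0,0,0,1,0) it gives 1, but G = 0 — eliminated.
That leaves (C). Evaluating it on every row reproduces the table of G exactly.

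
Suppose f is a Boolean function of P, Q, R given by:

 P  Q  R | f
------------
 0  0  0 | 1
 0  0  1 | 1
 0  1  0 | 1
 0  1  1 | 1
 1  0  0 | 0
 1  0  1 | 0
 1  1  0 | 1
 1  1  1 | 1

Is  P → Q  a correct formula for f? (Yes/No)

Check the formula against f row by row:
  P=0, Q=0, R=0: formula gives 1, f = 1 ✓
  P=0, Q=0, R=1: formula gives 1, f = 1 ✓
  P=0, Q=1, R=0: formula gives 1, f = 1 ✓
  P=0, Q=1, R=1: formula gives 1, f = 1 ✓
  P=1, Q=0, R=0: formula gives 0, f = 0 ✓
  … (the remaining 3 rows also agree.)
All 8 rows match — the expression computes f exactly.

Yes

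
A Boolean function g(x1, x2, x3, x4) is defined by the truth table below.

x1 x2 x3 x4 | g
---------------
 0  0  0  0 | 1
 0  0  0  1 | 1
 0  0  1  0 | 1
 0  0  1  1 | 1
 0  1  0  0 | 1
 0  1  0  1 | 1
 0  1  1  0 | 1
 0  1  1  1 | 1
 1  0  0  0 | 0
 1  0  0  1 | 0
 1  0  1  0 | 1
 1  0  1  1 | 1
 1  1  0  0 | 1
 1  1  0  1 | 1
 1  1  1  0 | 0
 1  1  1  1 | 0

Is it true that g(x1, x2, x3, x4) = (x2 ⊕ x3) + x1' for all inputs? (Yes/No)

Check the formula against g row by row:
  x1=0, x2=0, x3=0, x4=0: formula gives 1, g = 1 ✓
  x1=0, x2=0, x3=0, x4=1: formula gives 1, g = 1 ✓
  x1=0, x2=0, x3=1, x4=0: formula gives 1, g = 1 ✓
  x1=0, x2=0, x3=1, x4=1: formula gives 1, g = 1 ✓
  … (the remaining 12 rows also agree.)
No disagreement on any input; they are logically equivalent.

Yes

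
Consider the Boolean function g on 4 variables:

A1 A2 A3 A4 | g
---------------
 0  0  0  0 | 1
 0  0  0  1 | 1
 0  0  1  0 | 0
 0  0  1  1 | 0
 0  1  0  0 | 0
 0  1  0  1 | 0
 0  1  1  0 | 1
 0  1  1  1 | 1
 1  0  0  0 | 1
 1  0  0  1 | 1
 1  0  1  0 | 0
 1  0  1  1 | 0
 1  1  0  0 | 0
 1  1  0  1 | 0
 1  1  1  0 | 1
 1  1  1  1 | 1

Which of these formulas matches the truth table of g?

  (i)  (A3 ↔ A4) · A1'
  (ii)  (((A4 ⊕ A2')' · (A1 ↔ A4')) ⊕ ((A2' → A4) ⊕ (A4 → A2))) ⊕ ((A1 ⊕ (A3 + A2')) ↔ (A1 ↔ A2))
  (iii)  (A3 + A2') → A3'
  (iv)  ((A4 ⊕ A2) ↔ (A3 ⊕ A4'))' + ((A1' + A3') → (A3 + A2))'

iv

(i): at (0,0,0,1) it gives 0, but g = 1 — eliminated.
(ii): at (0,0,0,0) it gives 0, but g = 1 — eliminated.
(iii): at (0,1,0,0) it gives 1, but g = 0 — eliminated.
That leaves (iv). Evaluating it on every row reproduces the table of g exactly.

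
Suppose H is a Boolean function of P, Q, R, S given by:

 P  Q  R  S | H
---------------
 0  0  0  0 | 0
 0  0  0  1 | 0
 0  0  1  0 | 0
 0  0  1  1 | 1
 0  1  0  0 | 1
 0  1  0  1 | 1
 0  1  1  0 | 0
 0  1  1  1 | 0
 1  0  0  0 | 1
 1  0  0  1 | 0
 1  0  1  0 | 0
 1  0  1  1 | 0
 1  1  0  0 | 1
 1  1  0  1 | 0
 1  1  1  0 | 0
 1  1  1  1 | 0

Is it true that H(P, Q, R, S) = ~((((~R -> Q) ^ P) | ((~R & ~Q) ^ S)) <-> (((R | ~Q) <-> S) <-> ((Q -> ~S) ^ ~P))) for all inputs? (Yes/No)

Test each input against both H and the formula:
  P=0, Q=0, R=0, S=0: formula gives 0, H = 0 ✓
  P=0, Q=0, R=0, S=1: formula gives 0, H = 0 ✓
  P=0, Q=0, R=1, S=0: formula gives 0, H = 0 ✓
  P=0, Q=0, R=1, S=1: formula gives 1, H = 1 ✓
  …
  P=1, Q=1, R=1, S=1: formula gives 1, but H = 0 ✗
Row (1,1,1,1) is a counterexample, so the formula is not equivalent to H.

No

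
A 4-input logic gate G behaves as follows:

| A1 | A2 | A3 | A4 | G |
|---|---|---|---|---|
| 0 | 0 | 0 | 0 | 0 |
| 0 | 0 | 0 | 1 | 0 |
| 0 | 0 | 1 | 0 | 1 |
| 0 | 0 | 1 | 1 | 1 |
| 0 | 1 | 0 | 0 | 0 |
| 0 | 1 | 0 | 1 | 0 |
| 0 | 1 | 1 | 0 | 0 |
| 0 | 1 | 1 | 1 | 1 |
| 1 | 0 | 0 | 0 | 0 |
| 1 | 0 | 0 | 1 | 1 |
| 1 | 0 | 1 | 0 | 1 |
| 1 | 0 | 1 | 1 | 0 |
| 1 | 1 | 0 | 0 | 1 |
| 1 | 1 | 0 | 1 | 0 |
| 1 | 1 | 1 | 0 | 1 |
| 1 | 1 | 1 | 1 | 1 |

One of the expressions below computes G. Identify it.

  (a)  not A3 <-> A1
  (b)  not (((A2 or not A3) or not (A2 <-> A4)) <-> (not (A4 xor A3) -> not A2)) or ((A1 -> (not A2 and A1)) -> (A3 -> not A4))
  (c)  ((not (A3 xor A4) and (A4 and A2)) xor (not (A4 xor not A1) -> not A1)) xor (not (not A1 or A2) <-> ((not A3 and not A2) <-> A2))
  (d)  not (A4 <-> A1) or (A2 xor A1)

c

(a): at (0,1,1,0) it gives 1, but G = 0 — eliminated.
(b): at (0,0,0,0) it gives 1, but G = 0 — eliminated.
(d): at (0,0,0,1) it gives 1, but G = 0 — eliminated.
(c) is the remaining candidate, and it agrees with G on all 16 inputs.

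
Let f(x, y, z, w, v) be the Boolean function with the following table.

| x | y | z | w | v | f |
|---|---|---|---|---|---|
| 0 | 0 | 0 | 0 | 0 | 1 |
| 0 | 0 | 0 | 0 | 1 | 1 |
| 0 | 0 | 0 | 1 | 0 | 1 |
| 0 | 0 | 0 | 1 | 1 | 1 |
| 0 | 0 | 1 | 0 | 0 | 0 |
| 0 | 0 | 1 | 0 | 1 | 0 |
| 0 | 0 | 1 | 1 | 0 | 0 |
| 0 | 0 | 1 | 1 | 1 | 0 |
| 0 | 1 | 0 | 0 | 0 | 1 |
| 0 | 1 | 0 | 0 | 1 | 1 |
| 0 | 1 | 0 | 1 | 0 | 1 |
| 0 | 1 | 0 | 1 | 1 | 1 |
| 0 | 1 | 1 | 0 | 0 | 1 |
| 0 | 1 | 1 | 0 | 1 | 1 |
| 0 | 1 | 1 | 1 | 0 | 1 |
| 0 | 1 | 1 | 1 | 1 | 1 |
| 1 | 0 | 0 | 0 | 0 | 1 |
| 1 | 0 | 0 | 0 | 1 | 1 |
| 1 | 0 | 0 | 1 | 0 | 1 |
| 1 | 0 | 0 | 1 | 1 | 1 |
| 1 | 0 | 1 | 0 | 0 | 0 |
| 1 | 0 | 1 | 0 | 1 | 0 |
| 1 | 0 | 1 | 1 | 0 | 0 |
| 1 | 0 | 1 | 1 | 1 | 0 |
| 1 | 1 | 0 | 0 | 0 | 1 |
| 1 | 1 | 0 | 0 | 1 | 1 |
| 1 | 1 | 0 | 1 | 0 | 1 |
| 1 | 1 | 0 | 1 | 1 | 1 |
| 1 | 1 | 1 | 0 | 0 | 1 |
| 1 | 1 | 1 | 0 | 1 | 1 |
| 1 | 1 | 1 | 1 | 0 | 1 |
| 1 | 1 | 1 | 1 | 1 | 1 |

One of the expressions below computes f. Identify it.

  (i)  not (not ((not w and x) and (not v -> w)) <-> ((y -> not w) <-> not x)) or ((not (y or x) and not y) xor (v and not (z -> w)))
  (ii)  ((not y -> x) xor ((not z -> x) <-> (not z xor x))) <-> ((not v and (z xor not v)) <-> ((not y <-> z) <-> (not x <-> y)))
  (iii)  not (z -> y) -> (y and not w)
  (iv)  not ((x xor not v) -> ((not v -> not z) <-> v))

(i): at (0,0,1,0,0) it gives 1, but f = 0 — eliminated.
(ii): at (0,0,0,0,0) it gives 0, but f = 1 — eliminated.
(iv): at (0,0,0,0,1) it gives 0, but f = 1 — eliminated.
That leaves (iii). Evaluating it on every row reproduces the table of f exactly.

iii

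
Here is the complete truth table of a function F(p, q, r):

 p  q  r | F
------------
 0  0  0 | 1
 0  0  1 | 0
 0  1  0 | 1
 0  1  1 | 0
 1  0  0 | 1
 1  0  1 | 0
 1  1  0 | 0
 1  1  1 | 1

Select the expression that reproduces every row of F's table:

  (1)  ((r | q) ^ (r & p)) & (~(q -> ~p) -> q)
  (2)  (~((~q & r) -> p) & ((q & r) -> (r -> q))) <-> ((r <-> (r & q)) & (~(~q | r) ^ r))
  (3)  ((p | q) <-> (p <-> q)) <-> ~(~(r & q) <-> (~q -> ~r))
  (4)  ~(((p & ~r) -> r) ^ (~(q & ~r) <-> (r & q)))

3

(1) fails at (0,0,0): the formula yields 0, F is 1.
(2) fails at (0,1,0): the formula yields 0, F is 1.
(4) fails at (0,0,0): the formula yields 0, F is 1.
(3) is the remaining candidate, and it agrees with F on all 8 inputs.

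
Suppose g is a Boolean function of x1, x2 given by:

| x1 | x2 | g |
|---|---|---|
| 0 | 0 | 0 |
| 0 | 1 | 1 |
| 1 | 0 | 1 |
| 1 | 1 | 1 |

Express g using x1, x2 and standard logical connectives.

g(x1, x2) = x1 + x2

The output is 1 whenever at least one input is 1 — the OR of all inputs.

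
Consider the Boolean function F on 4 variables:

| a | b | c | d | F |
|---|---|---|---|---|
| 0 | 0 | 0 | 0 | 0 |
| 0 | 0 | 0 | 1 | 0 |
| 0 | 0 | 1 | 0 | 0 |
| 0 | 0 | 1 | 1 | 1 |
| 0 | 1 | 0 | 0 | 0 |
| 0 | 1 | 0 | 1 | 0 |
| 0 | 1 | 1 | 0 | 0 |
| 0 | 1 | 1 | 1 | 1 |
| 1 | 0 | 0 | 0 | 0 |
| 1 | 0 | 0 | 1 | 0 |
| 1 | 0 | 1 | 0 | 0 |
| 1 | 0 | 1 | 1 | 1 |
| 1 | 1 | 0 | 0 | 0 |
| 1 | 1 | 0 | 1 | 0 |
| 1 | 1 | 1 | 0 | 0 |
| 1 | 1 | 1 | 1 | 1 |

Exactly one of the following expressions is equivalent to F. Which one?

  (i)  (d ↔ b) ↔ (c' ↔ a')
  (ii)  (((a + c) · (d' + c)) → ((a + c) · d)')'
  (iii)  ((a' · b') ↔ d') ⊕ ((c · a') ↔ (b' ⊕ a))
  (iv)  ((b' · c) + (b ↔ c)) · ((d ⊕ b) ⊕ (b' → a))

ii

(i): at (0,0,0,0) it gives 1, but F = 0 — eliminated.
(iii): at (0,0,0,0) it gives 1, but F = 0 — eliminated.
(iv): at (0,0,0,1) it gives 1, but F = 0 — eliminated.
Only (ii) survives; checking it on all 16 rows confirms it matches F.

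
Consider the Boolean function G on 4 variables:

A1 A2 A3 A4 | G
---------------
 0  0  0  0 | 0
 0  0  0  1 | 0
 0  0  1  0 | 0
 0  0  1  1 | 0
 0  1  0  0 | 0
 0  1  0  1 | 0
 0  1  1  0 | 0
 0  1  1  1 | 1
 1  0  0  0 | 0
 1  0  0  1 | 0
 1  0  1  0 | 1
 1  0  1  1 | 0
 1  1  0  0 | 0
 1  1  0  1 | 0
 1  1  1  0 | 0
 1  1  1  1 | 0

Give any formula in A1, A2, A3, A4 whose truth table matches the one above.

Collect the rows where G=1 — (0,1,1,1), (1,0,1,0) — and write one minterm per row: ¬A1·A2·A3·A4, A1·¬A2·A3·¬A4. Their union (logical OR) reproduces the table exactly.

G(A1, A2, A3, A4) = (((not A1 and A2) and A3) and A4) or (((A1 and not A2) and A3) and not A4)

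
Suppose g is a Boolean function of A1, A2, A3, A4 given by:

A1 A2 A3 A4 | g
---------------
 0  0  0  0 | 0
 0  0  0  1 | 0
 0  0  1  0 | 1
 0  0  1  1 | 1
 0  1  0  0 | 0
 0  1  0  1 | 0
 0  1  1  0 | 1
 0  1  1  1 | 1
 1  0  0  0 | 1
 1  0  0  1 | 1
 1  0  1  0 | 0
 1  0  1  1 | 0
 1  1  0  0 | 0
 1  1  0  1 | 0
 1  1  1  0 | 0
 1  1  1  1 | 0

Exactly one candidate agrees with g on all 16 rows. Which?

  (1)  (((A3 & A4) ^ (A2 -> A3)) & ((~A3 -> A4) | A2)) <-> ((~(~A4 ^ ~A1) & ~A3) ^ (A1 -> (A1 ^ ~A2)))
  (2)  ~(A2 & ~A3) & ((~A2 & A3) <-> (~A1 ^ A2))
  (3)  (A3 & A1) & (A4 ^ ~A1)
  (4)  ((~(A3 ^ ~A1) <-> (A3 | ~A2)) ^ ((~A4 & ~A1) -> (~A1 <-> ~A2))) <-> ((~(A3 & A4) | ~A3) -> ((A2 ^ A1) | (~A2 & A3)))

(1): at (0,0,0,0) it gives 1, but g = 0 — eliminated.
(3): at (0,0,1,0) it gives 0, but g = 1 — eliminated.
(4): at (0,0,1,0) it gives 0, but g = 1 — eliminated.
That leaves (2). Evaluating it on every row reproduces the table of g exactly.

2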